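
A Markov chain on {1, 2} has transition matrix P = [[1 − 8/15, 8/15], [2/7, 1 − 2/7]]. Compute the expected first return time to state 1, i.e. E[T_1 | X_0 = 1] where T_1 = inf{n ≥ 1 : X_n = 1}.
E[T_1 | X_0 = 1] = 1/π_1 = 43/15

For an irreducible recurrent Markov chain with stationary distribution π, E[T_i | X_0 = i] = 1/π_i (Kac's formula). Here π_1 = (2/7)/(8/15 + 2/7) = (2/7)/(86/105) = 15/43, so E[T_1 | X_0 = 1] = 1/π_1 = (8/15 + 2/7)/(2/7) = (86/105)/(2/7) = 43/15.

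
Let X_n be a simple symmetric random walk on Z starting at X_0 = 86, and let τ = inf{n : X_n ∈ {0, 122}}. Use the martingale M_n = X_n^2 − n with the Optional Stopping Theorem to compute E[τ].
E[τ] = 3096

M_n = X_n^2 − n is a martingale (since E[X_{n+1}^2 | F_n] = X_n^2 + 1). By OST (τ has finite mean in a bounded region), E[M_τ] = E[M_0] = X_0^2 − 0 = 86^2 = 7396. Also E[M_τ] = E[X_τ^2] − E[τ]. The walk exits at 0 or 122, with P(hit 122 first) = 86/122, so E[X_τ^2] = 122^2 · 86/122 + 0 = 10492. Thus E[τ] = E[X_τ^2] − E[M_τ] = 10492 − 7396 = 3096 = 86(122 − 86) = 3096.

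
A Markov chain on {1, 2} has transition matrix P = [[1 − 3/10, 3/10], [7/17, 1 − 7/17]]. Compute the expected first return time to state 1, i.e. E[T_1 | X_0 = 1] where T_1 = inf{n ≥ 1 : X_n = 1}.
E[T_1 | X_0 = 1] = 1/π_1 = 121/70

For an irreducible recurrent Markov chain with stationary distribution π, E[T_i | X_0 = i] = 1/π_i (Kac's formula). Here π_1 = (7/17)/(3/10 + 7/17) = (7/17)/(121/170) = 70/121, so E[T_1 | X_0 = 1] = 1/π_1 = (3/10 + 7/17)/(7/17) = (121/170)/(7/17) = 121/70.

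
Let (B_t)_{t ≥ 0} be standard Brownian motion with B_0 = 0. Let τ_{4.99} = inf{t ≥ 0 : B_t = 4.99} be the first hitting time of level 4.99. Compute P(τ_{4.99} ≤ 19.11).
P(τ_{4.99} ≤ 19.11) = 2(1 − Φ(4.99/√19.11)) = 2(1 − Φ(1.1415)) ≈ 0.2537

By the reflection principle for standard BM, P(τ_b ≤ t) = 2 · P(B_t ≥ b). Since B_t ~ N(0, t), P(B_t ≥ 4.99) = 1 − Φ(4.99/√t) = 1 − Φ(4.99/√19.11) = 1 − Φ(1.1415) ≈ 0.12683. Doubling: P(τ_{4.99} ≤ 19.11) ≈ 2 · 0.12683 = 0.25366 ≈ 0.2537.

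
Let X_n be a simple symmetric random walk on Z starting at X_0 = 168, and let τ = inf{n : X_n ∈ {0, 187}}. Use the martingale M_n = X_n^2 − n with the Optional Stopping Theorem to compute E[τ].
E[τ] = 3192

M_n = X_n^2 − n is a martingale (since E[X_{n+1}^2 | F_n] = X_n^2 + 1). By OST (τ has finite mean in a bounded region), E[M_τ] = E[M_0] = X_0^2 − 0 = 168^2 = 28224. Also E[M_τ] = E[X_τ^2] − E[τ]. The walk exits at 0 or 187, with P(hit 187 first) = 168/187, so E[X_τ^2] = 187^2 · 168/187 + 0 = 31416. Thus E[τ] = E[X_τ^2] − E[M_τ] = 31416 − 28224 = 3192 = 168(187 − 168) = 3192.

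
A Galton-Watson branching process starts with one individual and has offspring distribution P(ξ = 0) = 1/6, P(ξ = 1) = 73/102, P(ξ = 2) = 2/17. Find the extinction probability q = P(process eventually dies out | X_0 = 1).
q = 1

Mean offspring μ = 0·1/6 + 1·73/102 + 2·2/17 = 97/102 ≤ 1. For μ ≤ 1 with offspring not concentrated at 1, the Galton-Watson process goes extinct almost surely, so q = 1.
(Algebraic check: The pgf is f(s) = 1/6 + 73/102·s + 2/17·s². The extinction probability q is the smallest fixed point of f in [0, 1]. Setting s = f(s):
  2/17·s² + (73/102 − 1)·s + 1/6 = 0
  2/17·s² − (1/6 + 2/17)·s + 1/6 = 0
which factors as (s − 1)·(2/17·s − 1/6) = 0, giving roots s = 1 and s = (1/6)/(2/17) = 17/12. Since 17/12 ≥ 1, the smallest root in [0, 1] is s = 1.)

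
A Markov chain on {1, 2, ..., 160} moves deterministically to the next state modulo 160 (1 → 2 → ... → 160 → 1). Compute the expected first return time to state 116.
E[T_116 | X_0 = 116] = 160

The chain cycles deterministically, so starting at state 116 it returns in exactly 160 steps. Equivalently, the stationary distribution is uniform π_j = 1/160 for every state j, so by Kac's formula E[T_116] = 1/π_116 = 160.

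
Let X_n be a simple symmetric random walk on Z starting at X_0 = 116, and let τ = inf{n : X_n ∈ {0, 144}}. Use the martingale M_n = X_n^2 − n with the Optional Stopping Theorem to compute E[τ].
E[τ] = 3248

M_n = X_n^2 − n is a martingale (since E[X_{n+1}^2 | F_n] = X_n^2 + 1). By OST (τ has finite mean in a bounded region), E[M_τ] = E[M_0] = X_0^2 − 0 = 116^2 = 13456. Also E[M_τ] = E[X_τ^2] − E[τ]. The walk exits at 0 or 144, with P(hit 144 first) = 116/144, so E[X_τ^2] = 144^2 · 116/144 + 0 = 16704. Thus E[τ] = E[X_τ^2] − E[M_τ] = 16704 − 13456 = 3248 = 116(144 − 116) = 3248.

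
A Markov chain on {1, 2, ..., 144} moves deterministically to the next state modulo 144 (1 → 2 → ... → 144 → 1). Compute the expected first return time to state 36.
E[T_36 | X_0 = 36] = 144

The chain cycles deterministically, so starting at state 36 it returns in exactly 144 steps. Equivalently, the stationary distribution is uniform π_j = 1/144 for every state j, so by Kac's formula E[T_36] = 1/π_36 = 144.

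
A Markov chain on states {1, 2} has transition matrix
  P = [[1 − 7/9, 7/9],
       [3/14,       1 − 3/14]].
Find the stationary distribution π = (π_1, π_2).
π_1 = 27/125, π_2 = 98/125

Solve πP = π with π_1 + π_2 = 1. From πP = π: π_1 · (1 − 7/9) + π_2 · 3/14 = π_1 ⇒ π_2 · 3/14 = π_1 · 7/9 ⇒ π_2/π_1 = (7/9)/(3/14) = 98/27. Together with π_1 + π_2 = 1:
  π_1 = (3/14)/(7/9 + 3/14) = (3/14)/(125/126) = 27/125,
  π_2 = (7/9)/(7/9 + 3/14) = (7/9)/(125/126) = 98/125.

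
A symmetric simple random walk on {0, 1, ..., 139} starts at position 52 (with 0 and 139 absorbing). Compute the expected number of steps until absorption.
E[τ | X_0 = 52] = 4524

Let v_k = E[τ | X_0 = k]. Boundary: v_0 = v_139 = 0. Recurrence: v_k = 1 + (v_{k-1} + v_{k+1})/2 for 1 ≤ k ≤ 138. The particular solution to v_k − (v_{k-1} + v_{k+1})/2 = 1 is v_k = −k^2. Adding homogeneous solution A + B k and matching boundaries gives v_k = k (139 − k). Substituting k = 52: v_52 = 52 · 87 = 4524.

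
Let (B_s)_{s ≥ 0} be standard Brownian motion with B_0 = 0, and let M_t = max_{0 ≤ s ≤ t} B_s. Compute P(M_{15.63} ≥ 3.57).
P(M_{15.63} ≥ 3.57) = 2·P(B_{15.63} ≥ 3.57) = 2(1 − Φ(3.57/√15.63)) ≈ 0.3665

By the reflection principle for Brownian motion, P(M_t ≥ a) = 2 · P(B_t ≥ a) for a ≥ 0. Since B_t ~ N(0, t), P(B_t ≥ 3.57) = 1 − Φ(3.57/√t) = 1 − Φ(3.57/√15.63) = 1 − Φ(0.9030). So
  P(M_{15.63} ≥ 3.57) = 2(1 − Φ(0.9030)) ≈ 0.3665.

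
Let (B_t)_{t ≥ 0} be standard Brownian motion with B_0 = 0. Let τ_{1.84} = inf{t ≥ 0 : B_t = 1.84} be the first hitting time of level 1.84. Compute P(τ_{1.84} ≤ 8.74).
P(τ_{1.84} ≤ 8.74) = 2(1 − Φ(1.84/√8.74)) = 2(1 − Φ(0.6224)) ≈ 0.5337

By the reflection principle for standard BM, P(τ_b ≤ t) = 2 · P(B_t ≥ b). Since B_t ~ N(0, t), P(B_t ≥ 1.84) = 1 − Φ(1.84/√t) = 1 − Φ(1.84/√8.74) = 1 − Φ(0.6224) ≈ 0.26684. Doubling: P(τ_{1.84} ≤ 8.74) ≈ 2 · 0.26684 = 0.53368 ≈ 0.5337.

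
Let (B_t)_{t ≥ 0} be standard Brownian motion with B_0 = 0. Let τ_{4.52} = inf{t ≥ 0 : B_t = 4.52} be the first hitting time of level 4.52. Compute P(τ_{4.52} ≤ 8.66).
P(τ_{4.52} ≤ 8.66) = 2(1 − Φ(4.52/√8.66)) = 2(1 − Φ(1.5360)) ≈ 0.1245

By the reflection principle for standard BM, P(τ_b ≤ t) = 2 · P(B_t ≥ b). Since B_t ~ N(0, t), P(B_t ≥ 4.52) = 1 − Φ(4.52/√t) = 1 − Φ(4.52/√8.66) = 1 − Φ(1.5360) ≈ 0.06227. Doubling: P(τ_{4.52} ≤ 8.66) ≈ 2 · 0.06227 = 0.12454 ≈ 0.1245.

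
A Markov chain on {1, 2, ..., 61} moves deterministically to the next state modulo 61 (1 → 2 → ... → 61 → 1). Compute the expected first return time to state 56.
E[T_56 | X_0 = 56] = 61

The chain cycles deterministically, so starting at state 56 it returns in exactly 61 steps. Equivalently, the stationary distribution is uniform π_j = 1/61 for every state j, so by Kac's formula E[T_56] = 1/π_56 = 61.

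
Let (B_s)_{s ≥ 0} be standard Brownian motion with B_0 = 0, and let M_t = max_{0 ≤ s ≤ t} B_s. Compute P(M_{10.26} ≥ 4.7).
P(M_{10.26} ≥ 4.7) = 2·P(B_{10.26} ≥ 4.7) = 2(1 − Φ(4.7/√10.26)) ≈ 0.1423

By the reflection principle for Brownian motion, P(M_t ≥ a) = 2 · P(B_t ≥ a) for a ≥ 0. Since B_t ~ N(0, t), P(B_t ≥ 4.7) = 1 − Φ(4.7/√t) = 1 − Φ(4.7/√10.26) = 1 − Φ(1.4673). So
  P(M_{10.26} ≥ 4.7) = 2(1 − Φ(1.4673)) ≈ 0.1423.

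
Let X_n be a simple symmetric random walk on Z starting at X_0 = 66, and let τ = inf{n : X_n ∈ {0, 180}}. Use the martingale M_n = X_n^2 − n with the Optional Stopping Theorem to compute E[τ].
E[τ] = 7524

M_n = X_n^2 − n is a martingale (since E[X_{n+1}^2 | F_n] = X_n^2 + 1). By OST (τ has finite mean in a bounded region), E[M_τ] = E[M_0] = X_0^2 − 0 = 66^2 = 4356. Also E[M_τ] = E[X_τ^2] − E[τ]. The walk exits at 0 or 180, with P(hit 180 first) = 66/180, so E[X_τ^2] = 180^2 · 66/180 + 0 = 11880. Thus E[τ] = E[X_τ^2] − E[M_τ] = 11880 − 4356 = 7524 = 66(180 − 66) = 7524.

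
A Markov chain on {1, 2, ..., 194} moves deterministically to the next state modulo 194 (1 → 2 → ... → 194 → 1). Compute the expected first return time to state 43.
E[T_43 | X_0 = 43] = 194

The chain cycles deterministically, so starting at state 43 it returns in exactly 194 steps. Equivalently, the stationary distribution is uniform π_j = 1/194 for every state j, so by Kac's formula E[T_43] = 1/π_43 = 194.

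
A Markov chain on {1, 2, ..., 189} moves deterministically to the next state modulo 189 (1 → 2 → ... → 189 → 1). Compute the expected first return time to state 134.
E[T_134 | X_0 = 134] = 189

The chain cycles deterministically, so starting at state 134 it returns in exactly 189 steps. Equivalently, the stationary distribution is uniform π_j = 1/189 for every state j, so by Kac's formula E[T_134] = 1/π_134 = 189.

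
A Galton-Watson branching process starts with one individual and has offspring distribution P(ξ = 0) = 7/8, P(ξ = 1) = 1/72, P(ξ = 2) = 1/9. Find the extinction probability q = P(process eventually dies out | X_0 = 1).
q = 1

Mean offspring μ = 0·7/8 + 1·1/72 + 2·1/9 = 17/72 ≤ 1. For μ ≤ 1 with offspring not concentrated at 1, the Galton-Watson process goes extinct almost surely, so q = 1.
(Algebraic check: The pgf is f(s) = 7/8 + 1/72·s + 1/9·s². The extinction probability q is the smallest fixed point of f in [0, 1]. Setting s = f(s):
  1/9·s² + (1/72 − 1)·s + 7/8 = 0
  1/9·s² − (7/8 + 1/9)·s + 7/8 = 0
which factors as (s − 1)·(1/9·s − 7/8) = 0, giving roots s = 1 and s = (7/8)/(1/9) = 63/8. Since 63/8 ≥ 1, the smallest root in [0, 1] is s = 1.)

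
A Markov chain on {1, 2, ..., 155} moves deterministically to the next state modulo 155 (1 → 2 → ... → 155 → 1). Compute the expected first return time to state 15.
E[T_15 | X_0 = 15] = 155

The chain cycles deterministically, so starting at state 15 it returns in exactly 155 steps. Equivalently, the stationary distribution is uniform π_j = 1/155 for every state j, so by Kac's formula E[T_15] = 1/π_15 = 155.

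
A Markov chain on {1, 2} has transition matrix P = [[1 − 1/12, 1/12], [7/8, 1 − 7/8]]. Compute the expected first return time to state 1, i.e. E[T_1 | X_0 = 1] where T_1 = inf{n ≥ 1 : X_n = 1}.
E[T_1 | X_0 = 1] = 1/π_1 = 23/21

For an irreducible recurrent Markov chain with stationary distribution π, E[T_i | X_0 = i] = 1/π_i (Kac's formula). Here π_1 = (7/8)/(1/12 + 7/8) = (7/8)/(23/24) = 21/23, so E[T_1 | X_0 = 1] = 1/π_1 = (1/12 + 7/8)/(7/8) = (23/24)/(7/8) = 23/21.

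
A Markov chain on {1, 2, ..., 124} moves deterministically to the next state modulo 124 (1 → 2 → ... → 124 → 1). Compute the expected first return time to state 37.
E[T_37 | X_0 = 37] = 124

The chain cycles deterministically, so starting at state 37 it returns in exactly 124 steps. Equivalently, the stationary distribution is uniform π_j = 1/124 for every state j, so by Kac's formula E[T_37] = 1/π_37 = 124.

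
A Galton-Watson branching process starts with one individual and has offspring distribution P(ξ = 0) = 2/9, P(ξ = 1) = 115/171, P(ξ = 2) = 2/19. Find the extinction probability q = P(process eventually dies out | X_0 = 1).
q = 1

Mean offspring μ = 0·2/9 + 1·115/171 + 2·2/19 = 151/171 ≤ 1. For μ ≤ 1 with offspring not concentrated at 1, the Galton-Watson process goes extinct almost surely, so q = 1.
(Algebraic check: The pgf is f(s) = 2/9 + 115/171·s + 2/19·s². The extinction probability q is the smallest fixed point of f in [0, 1]. Setting s = f(s):
  2/19·s² + (115/171 − 1)·s + 2/9 = 0
  2/19·s² − (2/9 + 2/19)·s + 2/9 = 0
which factors as (s − 1)·(2/19·s − 2/9) = 0, giving roots s = 1 and s = (2/9)/(2/19) = 19/9. Since 19/9 ≥ 1, the smallest root in [0, 1] is s = 1.)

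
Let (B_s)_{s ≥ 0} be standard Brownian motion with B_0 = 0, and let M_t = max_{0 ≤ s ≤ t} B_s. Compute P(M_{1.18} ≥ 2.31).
P(M_{1.18} ≥ 2.31) = 2·P(B_{1.18} ≥ 2.31) = 2(1 − Φ(2.31/√1.18)) ≈ 0.0335

By the reflection principle for Brownian motion, P(M_t ≥ a) = 2 · P(B_t ≥ a) for a ≥ 0. Since B_t ~ N(0, t), P(B_t ≥ 2.31) = 1 − Φ(2.31/√t) = 1 − Φ(2.31/√1.18) = 1 − Φ(2.1265). So
  P(M_{1.18} ≥ 2.31) = 2(1 − Φ(2.1265)) ≈ 0.0335.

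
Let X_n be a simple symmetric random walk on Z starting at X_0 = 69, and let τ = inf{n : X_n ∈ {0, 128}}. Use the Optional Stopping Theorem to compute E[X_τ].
E[X_τ] = 69

X_n is a martingale and τ is a bounded-mean stopping time (indeed τ is finite a.s. with bounded expectation since the walk is in a bounded region). By the OST, E[X_τ] = E[X_0] = 69. Equivalently: E[X_τ] = 128 · P(hit 128 first) + 0 · P(hit 0 first) = 128 · (69/128) = 69.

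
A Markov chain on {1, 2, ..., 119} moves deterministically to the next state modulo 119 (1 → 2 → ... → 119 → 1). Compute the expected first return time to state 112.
E[T_112 | X_0 = 112] = 119

The chain cycles deterministically, so starting at state 112 it returns in exactly 119 steps. Equivalently, the stationary distribution is uniform π_j = 1/119 for every state j, so by Kac's formula E[T_112] = 1/π_112 = 119.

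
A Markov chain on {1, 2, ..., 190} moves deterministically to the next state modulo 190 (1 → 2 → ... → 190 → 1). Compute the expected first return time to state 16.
E[T_16 | X_0 = 16] = 190

The chain cycles deterministically, so starting at state 16 it returns in exactly 190 steps. Equivalently, the stationary distribution is uniform π_j = 1/190 for every state j, so by Kac's formula E[T_16] = 1/π_16 = 190.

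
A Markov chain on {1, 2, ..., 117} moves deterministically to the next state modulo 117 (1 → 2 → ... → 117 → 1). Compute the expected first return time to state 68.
E[T_68 | X_0 = 68] = 117

The chain cycles deterministically, so starting at state 68 it returns in exactly 117 steps. Equivalently, the stationary distribution is uniform π_j = 1/117 for every state j, so by Kac's formula E[T_68] = 1/π_68 = 117.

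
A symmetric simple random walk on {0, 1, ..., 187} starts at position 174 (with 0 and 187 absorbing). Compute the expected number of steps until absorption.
E[τ | X_0 = 174] = 2262

Let v_k = E[τ | X_0 = k]. Boundary: v_0 = v_187 = 0. Recurrence: v_k = 1 + (v_{k-1} + v_{k+1})/2 for 1 ≤ k ≤ 186. The particular solution to v_k − (v_{k-1} + v_{k+1})/2 = 1 is v_k = −k^2. Adding homogeneous solution A + B k and matching boundaries gives v_k = k (187 − k). Substituting k = 174: v_174 = 174 · 13 = 2262.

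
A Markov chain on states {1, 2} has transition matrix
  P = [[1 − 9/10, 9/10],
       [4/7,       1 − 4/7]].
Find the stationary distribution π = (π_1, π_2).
π_1 = 40/103, π_2 = 63/103

Solve πP = π with π_1 + π_2 = 1. From πP = π: π_1 · (1 − 9/10) + π_2 · 4/7 = π_1 ⇒ π_2 · 4/7 = π_1 · 9/10 ⇒ π_2/π_1 = (9/10)/(4/7) = 63/40. Together with π_1 + π_2 = 1:
  π_1 = (4/7)/(9/10 + 4/7) = (4/7)/(103/70) = 40/103,
  π_2 = (9/10)/(9/10 + 4/7) = (9/10)/(103/70) = 63/103.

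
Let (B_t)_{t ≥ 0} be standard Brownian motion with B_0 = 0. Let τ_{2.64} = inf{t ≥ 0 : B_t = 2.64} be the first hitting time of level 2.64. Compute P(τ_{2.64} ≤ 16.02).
P(τ_{2.64} ≤ 16.02) = 2(1 − Φ(2.64/√16.02)) = 2(1 − Φ(0.6596)) ≈ 0.5095

By the reflection principle for standard BM, P(τ_b ≤ t) = 2 · P(B_t ≥ b). Since B_t ~ N(0, t), P(B_t ≥ 2.64) = 1 − Φ(2.64/√t) = 1 − Φ(2.64/√16.02) = 1 − Φ(0.6596) ≈ 0.25476. Doubling: P(τ_{2.64} ≤ 16.02) ≈ 2 · 0.25476 = 0.50952 ≈ 0.5095.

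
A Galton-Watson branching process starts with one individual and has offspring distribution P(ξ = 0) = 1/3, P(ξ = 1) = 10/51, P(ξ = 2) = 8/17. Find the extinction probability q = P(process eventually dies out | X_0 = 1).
q = 17/24

The pgf is f(s) = 1/3 + 10/51·s + 8/17·s². The extinction probability q is the smallest fixed point of f in [0, 1]. Setting s = f(s):
  8/17·s² + (10/51 − 1)·s + 1/3 = 0
  8/17·s² − (1/3 + 8/17)·s + 1/3 = 0
which factors as (s − 1)·(8/17·s − 1/3) = 0, giving roots s = 1 and s = (1/3)/(8/17) = 17/24.
Mean offspring μ = 10/51 + 2·8/17 = 58/51 > 1 (supercritical), so q < 1. The extinction probability is the smaller root: q = (1/3)/(8/17) = 17/24.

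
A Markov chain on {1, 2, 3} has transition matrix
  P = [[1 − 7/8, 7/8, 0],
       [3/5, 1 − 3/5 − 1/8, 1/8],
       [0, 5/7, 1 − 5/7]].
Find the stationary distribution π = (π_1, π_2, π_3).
π = (192/521, 280/521, 49/521)

This is a birth-death chain on three states, which satisfies detailed balance: π_1 · P_{12} = π_2 · P_{21} and π_2 · P_{23} = π_3 · P_{32}.
From π_1 · 7/8 = π_2 · 3/5: π_2/π_1 = (7/8)/(3/5) = 35/24.
From π_2 · 1/8 = π_3 · 5/7: π_3/π_2 = (1/8)/(5/7) = 7/40.
Take π_1 proportional to 1; then unnormalized π = (1, 35/24, 49/192). Normalize by dividing by the sum 521/192:
  π = (192/521, 280/521, 49/521).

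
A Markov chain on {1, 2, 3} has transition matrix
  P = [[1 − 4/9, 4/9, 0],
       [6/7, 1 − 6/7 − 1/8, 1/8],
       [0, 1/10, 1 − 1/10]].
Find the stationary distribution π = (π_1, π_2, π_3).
π = (6/13, 28/117, 35/117)

This is a birth-death chain on three states, which satisfies detailed balance: π_1 · P_{12} = π_2 · P_{21} and π_2 · P_{23} = π_3 · P_{32}.
From π_1 · 4/9 = π_2 · 6/7: π_2/π_1 = (4/9)/(6/7) = 14/27.
From π_2 · 1/8 = π_3 · 1/10: π_3/π_2 = (1/8)/(1/10) = 5/4.
Take π_1 proportional to 1; then unnormalized π = (1, 14/27, 35/54). Normalize by dividing by the sum 13/6:
  π = (6/13, 28/117, 35/117).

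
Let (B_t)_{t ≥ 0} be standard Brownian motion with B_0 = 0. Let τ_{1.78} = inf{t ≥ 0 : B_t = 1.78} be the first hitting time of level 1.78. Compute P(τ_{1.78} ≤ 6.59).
P(τ_{1.78} ≤ 6.59) = 2(1 − Φ(1.78/√6.59)) = 2(1 − Φ(0.6934)) ≈ 0.4881

By the reflection principle for standard BM, P(τ_b ≤ t) = 2 · P(B_t ≥ b). Since B_t ~ N(0, t), P(B_t ≥ 1.78) = 1 − Φ(1.78/√t) = 1 − Φ(1.78/√6.59) = 1 − Φ(0.6934) ≈ 0.24403. Doubling: P(τ_{1.78} ≤ 6.59) ≈ 2 · 0.24403 = 0.48806 ≈ 0.4881.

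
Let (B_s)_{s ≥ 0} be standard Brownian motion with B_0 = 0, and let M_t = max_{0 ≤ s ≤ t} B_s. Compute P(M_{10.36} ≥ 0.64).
P(M_{10.36} ≥ 0.64) = 2·P(B_{10.36} ≥ 0.64) = 2(1 − Φ(0.64/√10.36)) ≈ 0.8424

By the reflection principle for Brownian motion, P(M_t ≥ a) = 2 · P(B_t ≥ a) for a ≥ 0. Since B_t ~ N(0, t), P(B_t ≥ 0.64) = 1 − Φ(0.64/√t) = 1 − Φ(0.64/√10.36) = 1 − Φ(0.1988). So
  P(M_{10.36} ≥ 0.64) = 2(1 − Φ(0.1988)) ≈ 0.8424.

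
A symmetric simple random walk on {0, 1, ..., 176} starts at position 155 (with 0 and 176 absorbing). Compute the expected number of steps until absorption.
E[τ | X_0 = 155] = 3255

Let v_k = E[τ | X_0 = k]. Boundary: v_0 = v_176 = 0. Recurrence: v_k = 1 + (v_{k-1} + v_{k+1})/2 for 1 ≤ k ≤ 175. The particular solution to v_k − (v_{k-1} + v_{k+1})/2 = 1 is v_k = −k^2. Adding homogeneous solution A + B k and matching boundaries gives v_k = k (176 − k). Substituting k = 155: v_155 = 155 · 21 = 3255.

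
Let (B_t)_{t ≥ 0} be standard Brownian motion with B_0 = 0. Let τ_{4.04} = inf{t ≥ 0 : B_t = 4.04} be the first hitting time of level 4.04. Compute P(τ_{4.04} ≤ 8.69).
P(τ_{4.04} ≤ 8.69) = 2(1 − Φ(4.04/√8.69)) = 2(1 − Φ(1.3705)) ≈ 0.1705

By the reflection principle for standard BM, P(τ_b ≤ t) = 2 · P(B_t ≥ b). Since B_t ~ N(0, t), P(B_t ≥ 4.04) = 1 − Φ(4.04/√t) = 1 − Φ(4.04/√8.69) = 1 − Φ(1.3705) ≈ 0.08527. Doubling: P(τ_{4.04} ≤ 8.69) ≈ 2 · 0.08527 = 0.17054 ≈ 0.1705.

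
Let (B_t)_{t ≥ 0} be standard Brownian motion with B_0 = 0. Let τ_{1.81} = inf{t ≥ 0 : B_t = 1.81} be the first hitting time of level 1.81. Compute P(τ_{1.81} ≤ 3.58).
P(τ_{1.81} ≤ 3.58) = 2(1 − Φ(1.81/√3.58)) = 2(1 − Φ(0.9566)) ≈ 0.3388

By the reflection principle for standard BM, P(τ_b ≤ t) = 2 · P(B_t ≥ b). Since B_t ~ N(0, t), P(B_t ≥ 1.81) = 1 − Φ(1.81/√t) = 1 − Φ(1.81/√3.58) = 1 − Φ(0.9566) ≈ 0.16938. Doubling: P(τ_{1.81} ≤ 3.58) ≈ 2 · 0.16938 = 0.33876 ≈ 0.3388.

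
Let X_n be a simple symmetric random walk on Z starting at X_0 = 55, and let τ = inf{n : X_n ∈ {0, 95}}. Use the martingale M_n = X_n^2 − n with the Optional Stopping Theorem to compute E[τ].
E[τ] = 2200

M_n = X_n^2 − n is a martingale (since E[X_{n+1}^2 | F_n] = X_n^2 + 1). By OST (τ has finite mean in a bounded region), E[M_τ] = E[M_0] = X_0^2 − 0 = 55^2 = 3025. Also E[M_τ] = E[X_τ^2] − E[τ]. The walk exits at 0 or 95, with P(hit 95 first) = 55/95, so E[X_τ^2] = 95^2 · 55/95 + 0 = 5225. Thus E[τ] = E[X_τ^2] − E[M_τ] = 5225 − 3025 = 2200 = 55(95 − 55) = 2200.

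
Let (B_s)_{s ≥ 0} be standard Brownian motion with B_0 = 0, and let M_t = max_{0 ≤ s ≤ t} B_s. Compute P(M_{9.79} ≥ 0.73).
P(M_{9.79} ≥ 0.73) = 2·P(B_{9.79} ≥ 0.73) = 2(1 − Φ(0.73/√9.79)) ≈ 0.8155

By the reflection principle for Brownian motion, P(M_t ≥ a) = 2 · P(B_t ≥ a) for a ≥ 0. Since B_t ~ N(0, t), P(B_t ≥ 0.73) = 1 − Φ(0.73/√t) = 1 − Φ(0.73/√9.79) = 1 − Φ(0.2333). So
  P(M_{9.79} ≥ 0.73) = 2(1 − Φ(0.2333)) ≈ 0.8155.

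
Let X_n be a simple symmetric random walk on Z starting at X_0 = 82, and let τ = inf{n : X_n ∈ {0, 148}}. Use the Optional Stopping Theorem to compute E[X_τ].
E[X_τ] = 82

X_n is a martingale and τ is a bounded-mean stopping time (indeed τ is finite a.s. with bounded expectation since the walk is in a bounded region). By the OST, E[X_τ] = E[X_0] = 82. Equivalently: E[X_τ] = 148 · P(hit 148 first) + 0 · P(hit 0 first) = 148 · (82/148) = 82.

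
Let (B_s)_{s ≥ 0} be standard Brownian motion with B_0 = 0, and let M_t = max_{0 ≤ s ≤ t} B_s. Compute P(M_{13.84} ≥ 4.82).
P(M_{13.84} ≥ 4.82) = 2·P(B_{13.84} ≥ 4.82) = 2(1 − Φ(4.82/√13.84)) ≈ 0.1951

By the reflection principle for Brownian motion, P(M_t ≥ a) = 2 · P(B_t ≥ a) for a ≥ 0. Since B_t ~ N(0, t), P(B_t ≥ 4.82) = 1 − Φ(4.82/√t) = 1 − Φ(4.82/√13.84) = 1 − Φ(1.2956). So
  P(M_{13.84} ≥ 4.82) = 2(1 − Φ(1.2956)) ≈ 0.1951.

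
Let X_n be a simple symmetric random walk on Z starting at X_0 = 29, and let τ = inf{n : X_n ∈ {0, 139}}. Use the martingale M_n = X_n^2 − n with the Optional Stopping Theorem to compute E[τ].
E[τ] = 3190

M_n = X_n^2 − n is a martingale (since E[X_{n+1}^2 | F_n] = X_n^2 + 1). By OST (τ has finite mean in a bounded region), E[M_τ] = E[M_0] = X_0^2 − 0 = 29^2 = 841. Also E[M_τ] = E[X_τ^2] − E[τ]. The walk exits at 0 or 139, with P(hit 139 first) = 29/139, so E[X_τ^2] = 139^2 · 29/139 + 0 = 4031. Thus E[τ] = E[X_τ^2] − E[M_τ] = 4031 − 841 = 3190 = 29(139 − 29) = 3190.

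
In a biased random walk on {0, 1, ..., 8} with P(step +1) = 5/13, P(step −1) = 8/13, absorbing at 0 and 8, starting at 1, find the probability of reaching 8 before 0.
P(hit 8 before 0) = (1 − (8/5)^1) / (1 − (8/5)^8) = 78125/5462197

Let u_k denote P(reach 8 before 0 | start at k). Boundary: u_0 = 0, u_8 = 1. Recurrence: u_k = 5/13·u_{k+1} + 8/13·u_{k-1} for 1 ≤ k ≤ 7. Try u_k = A + B·r^k with r = q/p = (8/13)/(5/13) = 8/5. Substitution satisfies the recurrence; boundary conditions give:
  u_k = (1 − r^k) / (1 − r^N) = (1 − (8/5)^1) / (1 − (8/5)^8) = 78125/5462197.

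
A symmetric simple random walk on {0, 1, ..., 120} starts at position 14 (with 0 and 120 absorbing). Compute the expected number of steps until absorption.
E[τ | X_0 = 14] = 1484

Let v_k = E[τ | X_0 = k]. Boundary: v_0 = v_120 = 0. Recurrence: v_k = 1 + (v_{k-1} + v_{k+1})/2 for 1 ≤ k ≤ 119. The particular solution to v_k − (v_{k-1} + v_{k+1})/2 = 1 is v_k = −k^2. Adding homogeneous solution A + B k and matching boundaries gives v_k = k (120 − k). Substituting k = 14: v_14 = 14 · 106 = 1484.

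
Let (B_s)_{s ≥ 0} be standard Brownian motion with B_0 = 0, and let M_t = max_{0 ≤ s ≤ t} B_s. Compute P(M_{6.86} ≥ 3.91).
P(M_{6.86} ≥ 3.91) = 2·P(B_{6.86} ≥ 3.91) = 2(1 − Φ(3.91/√6.86)) ≈ 0.1355

By the reflection principle for Brownian motion, P(M_t ≥ a) = 2 · P(B_t ≥ a) for a ≥ 0. Since B_t ~ N(0, t), P(B_t ≥ 3.91) = 1 − Φ(3.91/√t) = 1 − Φ(3.91/√6.86) = 1 − Φ(1.4928). So
  P(M_{6.86} ≥ 3.91) = 2(1 − Φ(1.4928)) ≈ 0.1355.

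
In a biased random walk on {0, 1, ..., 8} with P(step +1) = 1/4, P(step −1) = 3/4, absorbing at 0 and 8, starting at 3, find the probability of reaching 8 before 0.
P(hit 8 before 0) = (1 − (3)^3) / (1 − (3)^8) = 13/3280

Let u_k denote P(reach 8 before 0 | start at k). Boundary: u_0 = 0, u_8 = 1. Recurrence: u_k = 1/4·u_{k+1} + 3/4·u_{k-1} for 1 ≤ k ≤ 7. Try u_k = A + B·r^k with r = q/p = (3/4)/(1/4) = 3. Substitution satisfies the recurrence; boundary conditions give:
  u_k = (1 − r^k) / (1 − r^N) = (1 − (3)^3) / (1 − (3)^8) = 13/3280.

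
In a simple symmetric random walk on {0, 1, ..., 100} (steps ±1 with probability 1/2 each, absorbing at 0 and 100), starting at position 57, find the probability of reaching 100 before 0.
P(hit 100 before 0) = 57/100

Let u_k = P(hit 100 before 0 | start at k). Then u_0 = 0, u_100 = 1, and u_k = u_{k-1}/2 + u_{k+1}/2 for 1 ≤ k ≤ 99. This harmonic recurrence is solved by u_k = k/100, giving u_57 = 57/100.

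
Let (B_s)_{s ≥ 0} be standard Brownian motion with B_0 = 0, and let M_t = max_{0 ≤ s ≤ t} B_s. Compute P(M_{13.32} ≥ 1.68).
P(M_{13.32} ≥ 1.68) = 2·P(B_{13.32} ≥ 1.68) = 2(1 − Φ(1.68/√13.32)) ≈ 0.6453

By the reflection principle for Brownian motion, P(M_t ≥ a) = 2 · P(B_t ≥ a) for a ≥ 0. Since B_t ~ N(0, t), P(B_t ≥ 1.68) = 1 − Φ(1.68/√t) = 1 − Φ(1.68/√13.32) = 1 − Φ(0.4603). So
  P(M_{13.32} ≥ 1.68) = 2(1 − Φ(0.4603)) ≈ 0.6453.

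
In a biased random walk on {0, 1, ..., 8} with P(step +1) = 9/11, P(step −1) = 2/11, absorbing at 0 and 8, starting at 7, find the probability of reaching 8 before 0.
P(hit 8 before 0) = (1 − (2/9)^7) / (1 − (2/9)^8) = 6149367/6149495

Let u_k denote P(reach 8 before 0 | start at k). Boundary: u_0 = 0, u_8 = 1. Recurrence: u_k = 9/11·u_{k+1} + 2/11·u_{k-1} for 1 ≤ k ≤ 7. Try u_k = A + B·r^k with r = q/p = (2/11)/(9/11) = 2/9. Substitution satisfies the recurrence; boundary conditions give:
  u_k = (1 − r^k) / (1 − r^N) = (1 − (2/9)^7) / (1 − (2/9)^8) = 6149367/6149495.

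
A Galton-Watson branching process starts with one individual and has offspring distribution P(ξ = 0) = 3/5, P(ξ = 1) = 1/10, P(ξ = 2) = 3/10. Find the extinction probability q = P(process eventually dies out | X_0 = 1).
q = 1

Mean offspring μ = 0·3/5 + 1·1/10 + 2·3/10 = 7/10 ≤ 1. For μ ≤ 1 with offspring not concentrated at 1, the Galton-Watson process goes extinct almost surely, so q = 1.
(Algebraic check: The pgf is f(s) = 3/5 + 1/10·s + 3/10·s². The extinction probability q is the smallest fixed point of f in [0, 1]. Setting s = f(s):
  3/10·s² + (1/10 − 1)·s + 3/5 = 0
  3/10·s² − (3/5 + 3/10)·s + 3/5 = 0
which factors as (s − 1)·(3/10·s − 3/5) = 0, giving roots s = 1 and s = (3/5)/(3/10) = 2. Since 2 ≥ 1, the smallest root in [0, 1] is s = 1.)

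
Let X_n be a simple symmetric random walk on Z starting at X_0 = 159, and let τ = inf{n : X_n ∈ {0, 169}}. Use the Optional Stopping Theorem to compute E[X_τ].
E[X_τ] = 159

X_n is a martingale and τ is a bounded-mean stopping time (indeed τ is finite a.s. with bounded expectation since the walk is in a bounded region). By the OST, E[X_τ] = E[X_0] = 159. Equivalently: E[X_τ] = 169 · P(hit 169 first) + 0 · P(hit 0 first) = 169 · (159/169) = 159.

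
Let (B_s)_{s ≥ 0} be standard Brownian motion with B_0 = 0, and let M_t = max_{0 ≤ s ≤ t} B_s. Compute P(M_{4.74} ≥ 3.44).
P(M_{4.74} ≥ 3.44) = 2·P(B_{4.74} ≥ 3.44) = 2(1 − Φ(3.44/√4.74)) ≈ 0.1141

By the reflection principle for Brownian motion, P(M_t ≥ a) = 2 · P(B_t ≥ a) for a ≥ 0. Since B_t ~ N(0, t), P(B_t ≥ 3.44) = 1 − Φ(3.44/√t) = 1 − Φ(3.44/√4.74) = 1 − Φ(1.5800). So
  P(M_{4.74} ≥ 3.44) = 2(1 − Φ(1.5800)) ≈ 0.1141.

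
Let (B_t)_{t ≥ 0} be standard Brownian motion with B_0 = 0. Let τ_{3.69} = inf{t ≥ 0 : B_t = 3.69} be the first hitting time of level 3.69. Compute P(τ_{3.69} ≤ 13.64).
P(τ_{3.69} ≤ 13.64) = 2(1 − Φ(3.69/√13.64)) = 2(1 − Φ(0.9991)) ≈ 0.3177

By the reflection principle for standard BM, P(τ_b ≤ t) = 2 · P(B_t ≥ b). Since B_t ~ N(0, t), P(B_t ≥ 3.69) = 1 − Φ(3.69/√t) = 1 − Φ(3.69/√13.64) = 1 − Φ(0.9991) ≈ 0.15887. Doubling: P(τ_{3.69} ≤ 13.64) ≈ 2 · 0.15887 = 0.31774 ≈ 0.3177.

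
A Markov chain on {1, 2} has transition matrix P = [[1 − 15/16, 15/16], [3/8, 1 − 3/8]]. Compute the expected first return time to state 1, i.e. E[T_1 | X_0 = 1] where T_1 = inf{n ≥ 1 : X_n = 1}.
E[T_1 | X_0 = 1] = 1/π_1 = 7/2

For an irreducible recurrent Markov chain with stationary distribution π, E[T_i | X_0 = i] = 1/π_i (Kac's formula). Here π_1 = (3/8)/(15/16 + 3/8) = (3/8)/(21/16) = 2/7, so E[T_1 | X_0 = 1] = 1/π_1 = (15/16 + 3/8)/(3/8) = (21/16)/(3/8) = 7/2.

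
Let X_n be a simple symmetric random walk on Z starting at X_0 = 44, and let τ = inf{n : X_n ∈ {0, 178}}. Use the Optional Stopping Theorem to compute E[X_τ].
E[X_τ] = 44

X_n is a martingale and τ is a bounded-mean stopping time (indeed τ is finite a.s. with bounded expectation since the walk is in a bounded region). By the OST, E[X_τ] = E[X_0] = 44. Equivalently: E[X_τ] = 178 · P(hit 178 first) + 0 · P(hit 0 first) = 178 · (44/178) = 44.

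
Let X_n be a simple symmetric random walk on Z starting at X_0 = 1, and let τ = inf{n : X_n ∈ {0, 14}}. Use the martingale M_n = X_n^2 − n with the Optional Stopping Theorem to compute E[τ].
E[τ] = 13

M_n = X_n^2 − n is a martingale (since E[X_{n+1}^2 | F_n] = X_n^2 + 1). By OST (τ has finite mean in a bounded region), E[M_τ] = E[M_0] = X_0^2 − 0 = 1^2 = 1. Also E[M_τ] = E[X_τ^2] − E[τ]. The walk exits at 0 or 14, with P(hit 14 first) = 1/14, so E[X_τ^2] = 14^2 · 1/14 + 0 = 14. Thus E[τ] = E[X_τ^2] − E[M_τ] = 14 − 1 = 13 = 1(14 − 1) = 13.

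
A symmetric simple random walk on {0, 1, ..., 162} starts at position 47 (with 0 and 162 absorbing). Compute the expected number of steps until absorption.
E[τ | X_0 = 47] = 5405

Let v_k = E[τ | X_0 = k]. Boundary: v_0 = v_162 = 0. Recurrence: v_k = 1 + (v_{k-1} + v_{k+1})/2 for 1 ≤ k ≤ 161. The particular solution to v_k − (v_{k-1} + v_{k+1})/2 = 1 is v_k = −k^2. Adding homogeneous solution A + B k and matching boundaries gives v_k = k (162 − k). Substituting k = 47: v_47 = 47 · 115 = 5405.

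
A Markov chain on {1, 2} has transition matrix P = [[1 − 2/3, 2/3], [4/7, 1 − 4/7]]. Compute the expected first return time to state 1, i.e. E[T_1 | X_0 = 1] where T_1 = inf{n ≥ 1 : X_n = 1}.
E[T_1 | X_0 = 1] = 1/π_1 = 13/6

For an irreducible recurrent Markov chain with stationary distribution π, E[T_i | X_0 = i] = 1/π_i (Kac's formula). Here π_1 = (4/7)/(2/3 + 4/7) = (4/7)/(26/21) = 6/13, so E[T_1 | X_0 = 1] = 1/π_1 = (2/3 + 4/7)/(4/7) = (26/21)/(4/7) = 13/6.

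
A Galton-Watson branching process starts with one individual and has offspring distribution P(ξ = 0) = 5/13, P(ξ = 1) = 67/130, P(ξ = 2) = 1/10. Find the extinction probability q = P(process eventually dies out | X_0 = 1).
q = 1

Mean offspring μ = 0·5/13 + 1·67/130 + 2·1/10 = 93/130 ≤ 1. For μ ≤ 1 with offspring not concentrated at 1, the Galton-Watson process goes extinct almost surely, so q = 1.
(Algebraic check: The pgf is f(s) = 5/13 + 67/130·s + 1/10·s². The extinction probability q is the smallest fixed point of f in [0, 1]. Setting s = f(s):
  1/10·s² + (67/130 − 1)·s + 5/13 = 0
  1/10·s² − (5/13 + 1/10)·s + 5/13 = 0
which factors as (s − 1)·(1/10·s − 5/13) = 0, giving roots s = 1 and s = (5/13)/(1/10) = 50/13. Since 50/13 ≥ 1, the smallest root in [0, 1] is s = 1.)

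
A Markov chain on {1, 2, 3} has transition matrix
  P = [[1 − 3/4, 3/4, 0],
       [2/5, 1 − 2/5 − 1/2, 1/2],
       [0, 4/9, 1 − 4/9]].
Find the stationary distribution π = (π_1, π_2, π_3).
π = (64/319, 120/319, 135/319)

This is a birth-death chain on three states, which satisfies detailed balance: π_1 · P_{12} = π_2 · P_{21} and π_2 · P_{23} = π_3 · P_{32}.
From π_1 · 3/4 = π_2 · 2/5: π_2/π_1 = (3/4)/(2/5) = 15/8.
From π_2 · 1/2 = π_3 · 4/9: π_3/π_2 = (1/2)/(4/9) = 9/8.
Take π_1 proportional to 1; then unnormalized π = (1, 15/8, 135/64). Normalize by dividing by the sum 319/64:
  π = (64/319, 120/319, 135/319).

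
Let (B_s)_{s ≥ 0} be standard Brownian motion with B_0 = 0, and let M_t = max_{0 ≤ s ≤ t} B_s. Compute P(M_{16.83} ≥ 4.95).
P(M_{16.83} ≥ 4.95) = 2·P(B_{16.83} ≥ 4.95) = 2(1 − Φ(4.95/√16.83)) ≈ 0.2276

By the reflection principle for Brownian motion, P(M_t ≥ a) = 2 · P(B_t ≥ a) for a ≥ 0. Since B_t ~ N(0, t), P(B_t ≥ 4.95) = 1 − Φ(4.95/√t) = 1 − Φ(4.95/√16.83) = 1 − Φ(1.2066). So
  P(M_{16.83} ≥ 4.95) = 2(1 − Φ(1.2066)) ≈ 0.2276.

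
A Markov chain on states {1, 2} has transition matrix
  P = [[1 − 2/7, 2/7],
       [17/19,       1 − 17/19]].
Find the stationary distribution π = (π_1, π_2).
π_1 = 119/157, π_2 = 38/157

Solve πP = π with π_1 + π_2 = 1. From πP = π: π_1 · (1 − 2/7) + π_2 · 17/19 = π_1 ⇒ π_2 · 17/19 = π_1 · 2/7 ⇒ π_2/π_1 = (2/7)/(17/19) = 38/119. Together with π_1 + π_2 = 1:
  π_1 = (17/19)/(2/7 + 17/19) = (17/19)/(157/133) = 119/157,
  π_2 = (2/7)/(2/7 + 17/19) = (2/7)/(157/133) = 38/157.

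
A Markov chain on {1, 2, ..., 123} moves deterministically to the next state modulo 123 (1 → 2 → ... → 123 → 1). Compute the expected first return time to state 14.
E[T_14 | X_0 = 14] = 123

The chain cycles deterministically, so starting at state 14 it returns in exactly 123 steps. Equivalently, the stationary distribution is uniform π_j = 1/123 for every state j, so by Kac's formula E[T_14] = 1/π_14 = 123.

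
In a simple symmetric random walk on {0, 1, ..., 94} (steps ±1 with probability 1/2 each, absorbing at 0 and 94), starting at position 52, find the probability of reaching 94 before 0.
P(hit 94 before 0) = 52/94 = 26/47

Let u_k = P(hit 94 before 0 | start at k). Then u_0 = 0, u_94 = 1, and u_k = u_{k-1}/2 + u_{k+1}/2 for 1 ≤ k ≤ 93. This harmonic recurrence is solved by u_k = k/94, giving u_52 = 52/94 = 26/47.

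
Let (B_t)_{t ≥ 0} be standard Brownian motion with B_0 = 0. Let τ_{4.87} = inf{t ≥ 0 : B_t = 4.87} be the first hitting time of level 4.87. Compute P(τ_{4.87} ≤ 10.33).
P(τ_{4.87} ≤ 10.33) = 2(1 − Φ(4.87/√10.33)) = 2(1 − Φ(1.5152)) ≈ 0.1297

By the reflection principle for standard BM, P(τ_b ≤ t) = 2 · P(B_t ≥ b). Since B_t ~ N(0, t), P(B_t ≥ 4.87) = 1 − Φ(4.87/√t) = 1 − Φ(4.87/√10.33) = 1 − Φ(1.5152) ≈ 0.06486. Doubling: P(τ_{4.87} ≤ 10.33) ≈ 2 · 0.06486 = 0.12972 ≈ 0.1297.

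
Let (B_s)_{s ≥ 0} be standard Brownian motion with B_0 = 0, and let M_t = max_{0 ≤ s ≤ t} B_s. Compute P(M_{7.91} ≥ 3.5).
P(M_{7.91} ≥ 3.5) = 2·P(B_{7.91} ≥ 3.5) = 2(1 − Φ(3.5/√7.91)) ≈ 0.2133

By the reflection principle for Brownian motion, P(M_t ≥ a) = 2 · P(B_t ≥ a) for a ≥ 0. Since B_t ~ N(0, t), P(B_t ≥ 3.5) = 1 − Φ(3.5/√t) = 1 − Φ(3.5/√7.91) = 1 − Φ(1.2445). So
  P(M_{7.91} ≥ 3.5) = 2(1 − Φ(1.2445)) ≈ 0.2133.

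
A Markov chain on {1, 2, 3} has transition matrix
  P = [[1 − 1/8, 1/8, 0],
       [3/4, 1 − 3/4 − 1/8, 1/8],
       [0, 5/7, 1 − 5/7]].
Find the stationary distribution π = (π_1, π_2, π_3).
π = (240/287, 40/287, 1/41)

This is a birth-death chain on three states, which satisfies detailed balance: π_1 · P_{12} = π_2 · P_{21} and π_2 · P_{23} = π_3 · P_{32}.
From π_1 · 1/8 = π_2 · 3/4: π_2/π_1 = (1/8)/(3/4) = 1/6.
From π_2 · 1/8 = π_3 · 5/7: π_3/π_2 = (1/8)/(5/7) = 7/40.
Take π_1 proportional to 1; then unnormalized π = (1, 1/6, 7/240). Normalize by dividing by the sum 287/240:
  π = (240/287, 40/287, 1/41).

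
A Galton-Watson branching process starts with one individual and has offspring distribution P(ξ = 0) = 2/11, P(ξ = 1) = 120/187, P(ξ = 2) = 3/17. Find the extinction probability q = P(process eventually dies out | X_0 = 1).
q = 1

Mean offspring μ = 0·2/11 + 1·120/187 + 2·3/17 = 186/187 ≤ 1. For μ ≤ 1 with offspring not concentrated at 1, the Galton-Watson process goes extinct almost surely, so q = 1.
(Algebraic check: The pgf is f(s) = 2/11 + 120/187·s + 3/17·s². The extinction probability q is the smallest fixed point of f in [0, 1]. Setting s = f(s):
  3/17·s² + (120/187 − 1)·s + 2/11 = 0
  3/17·s² − (2/11 + 3/17)·s + 2/11 = 0
which factors as (s − 1)·(3/17·s − 2/11) = 0, giving roots s = 1 and s = (2/11)/(3/17) = 34/33. Since 34/33 ≥ 1, the smallest root in [0, 1] is s = 1.)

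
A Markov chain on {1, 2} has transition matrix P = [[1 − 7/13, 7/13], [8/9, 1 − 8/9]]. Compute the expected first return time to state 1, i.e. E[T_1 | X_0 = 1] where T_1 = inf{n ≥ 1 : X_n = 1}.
E[T_1 | X_0 = 1] = 1/π_1 = 167/104

For an irreducible recurrent Markov chain with stationary distribution π, E[T_i | X_0 = i] = 1/π_i (Kac's formula). Here π_1 = (8/9)/(7/13 + 8/9) = (8/9)/(167/117) = 104/167, so E[T_1 | X_0 = 1] = 1/π_1 = (7/13 + 8/9)/(8/9) = (167/117)/(8/9) = 167/104.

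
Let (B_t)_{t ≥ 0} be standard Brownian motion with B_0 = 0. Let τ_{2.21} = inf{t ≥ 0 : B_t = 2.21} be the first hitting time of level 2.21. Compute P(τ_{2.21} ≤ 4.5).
P(τ_{2.21} ≤ 4.5) = 2(1 − Φ(2.21/√4.5)) = 2(1 − Φ(1.0418)) ≈ 0.2975

By the reflection principle for standard BM, P(τ_b ≤ t) = 2 · P(B_t ≥ b). Since B_t ~ N(0, t), P(B_t ≥ 2.21) = 1 − Φ(2.21/√t) = 1 − Φ(2.21/√4.5) = 1 − Φ(1.0418) ≈ 0.14875. Doubling: P(τ_{2.21} ≤ 4.5) ≈ 2 · 0.14875 = 0.29750 ≈ 0.2975.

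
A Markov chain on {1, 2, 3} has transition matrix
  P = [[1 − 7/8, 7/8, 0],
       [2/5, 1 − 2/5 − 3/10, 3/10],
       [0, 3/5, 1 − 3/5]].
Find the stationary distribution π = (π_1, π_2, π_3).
π = (32/137, 70/137, 35/137)

This is a birth-death chain on three states, which satisfies detailed balance: π_1 · P_{12} = π_2 · P_{21} and π_2 · P_{23} = π_3 · P_{32}.
From π_1 · 7/8 = π_2 · 2/5: π_2/π_1 = (7/8)/(2/5) = 35/16.
From π_2 · 3/10 = π_3 · 3/5: π_3/π_2 = (3/10)/(3/5) = 1/2.
Take π_1 proportional to 1; then unnormalized π = (1, 35/16, 35/32). Normalize by dividing by the sum 137/32:
  π = (32/137, 70/137, 35/137).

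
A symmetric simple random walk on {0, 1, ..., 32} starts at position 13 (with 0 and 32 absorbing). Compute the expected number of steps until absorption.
E[τ | X_0 = 13] = 247

Let v_k = E[τ | X_0 = k]. Boundary: v_0 = v_32 = 0. Recurrence: v_k = 1 + (v_{k-1} + v_{k+1})/2 for 1 ≤ k ≤ 31. The particular solution to v_k − (v_{k-1} + v_{k+1})/2 = 1 is v_k = −k^2. Adding homogeneous solution A + B k and matching boundaries gives v_k = k (32 − k). Substituting k = 13: v_13 = 13 · 19 = 247.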